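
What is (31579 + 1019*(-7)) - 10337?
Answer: 14109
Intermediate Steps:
(31579 + 1019*(-7)) - 10337 = (31579 - 7133) - 10337 = 24446 - 10337 = 14109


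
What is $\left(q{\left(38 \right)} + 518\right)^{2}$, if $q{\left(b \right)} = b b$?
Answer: $3849444$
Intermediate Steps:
$q{\left(b \right)} = b^{2}$
$\left(q{\left(38 \right)} + 518\right)^{2} = \left(38^{2} + 518\right)^{2} = \left(1444 + 518\right)^{2} = 1962^{2} = 3849444$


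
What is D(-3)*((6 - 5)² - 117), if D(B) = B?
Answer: 348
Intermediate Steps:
D(-3)*((6 - 5)² - 117) = -3*((6 - 5)² - 117) = -3*(1² - 117) = -3*(1 - 117) = -3*(-116) = 348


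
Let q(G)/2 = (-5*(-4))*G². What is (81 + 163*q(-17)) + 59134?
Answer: 1943495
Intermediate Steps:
q(G) = 40*G² (q(G) = 2*((-5*(-4))*G²) = 2*(20*G²) = 40*G²)
(81 + 163*q(-17)) + 59134 = (81 + 163*(40*(-17)²)) + 59134 = (81 + 163*(40*289)) + 59134 = (81 + 163*11560) + 59134 = (81 + 1884280) + 59134 = 1884361 + 59134 = 1943495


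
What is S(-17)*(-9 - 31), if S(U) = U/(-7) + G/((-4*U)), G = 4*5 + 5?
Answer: -13310/119 ≈ -111.85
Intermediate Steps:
G = 25 (G = 20 + 5 = 25)
S(U) = -25/(4*U) - U/7 (S(U) = U/(-7) + 25/((-4*U)) = U*(-1/7) + 25*(-1/(4*U)) = -U/7 - 25/(4*U) = -25/(4*U) - U/7)
S(-17)*(-9 - 31) = (-25/4/(-17) - 1/7*(-17))*(-9 - 31) = (-25/4*(-1/17) + 17/7)*(-40) = (25/68 + 17/7)*(-40) = (1331/476)*(-40) = -13310/119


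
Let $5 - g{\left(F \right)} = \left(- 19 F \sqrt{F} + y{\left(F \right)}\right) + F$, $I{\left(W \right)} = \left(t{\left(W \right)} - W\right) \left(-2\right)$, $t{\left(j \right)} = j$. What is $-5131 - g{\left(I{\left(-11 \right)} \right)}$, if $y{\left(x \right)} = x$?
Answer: $-5136$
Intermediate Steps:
$I{\left(W \right)} = 0$ ($I{\left(W \right)} = \left(W - W\right) \left(-2\right) = 0 \left(-2\right) = 0$)
$g{\left(F \right)} = 5 - 2 F + 19 F^{\frac{3}{2}}$ ($g{\left(F \right)} = 5 - \left(\left(- 19 F \sqrt{F} + F\right) + F\right) = 5 - \left(\left(- 19 F^{\frac{3}{2}} + F\right) + F\right) = 5 - \left(\left(F - 19 F^{\frac{3}{2}}\right) + F\right) = 5 - \left(- 19 F^{\frac{3}{2}} + 2 F\right) = 5 + \left(- 2 F + 19 F^{\frac{3}{2}}\right) = 5 - 2 F + 19 F^{\frac{3}{2}}$)
$-5131 - g{\left(I{\left(-11 \right)} \right)} = -5131 - \left(5 - 0 + 19 \cdot 0^{\frac{3}{2}}\right) = -5131 - \left(5 + 0 + 19 \cdot 0\right) = -5131 - \left(5 + 0 + 0\right) = -5131 - 5 = -5136$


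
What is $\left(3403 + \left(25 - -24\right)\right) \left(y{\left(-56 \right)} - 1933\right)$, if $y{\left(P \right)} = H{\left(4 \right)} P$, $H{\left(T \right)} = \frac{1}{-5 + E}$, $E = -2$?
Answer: $-6645100$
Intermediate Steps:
$H{\left(T \right)} = - \frac{1}{7}$ ($H{\left(T \right)} = \frac{1}{-5 - 2} = \frac{1}{-7} = - \frac{1}{7}$)
$y{\left(P \right)} = - \frac{P}{7}$
$\left(3403 + \left(25 - -24\right)\right) \left(y{\left(-56 \right)} - 1933\right) = \left(3403 + \left(25 - -24\right)\right) \left(\left(- \frac{1}{7}\right) \left(-56\right) - 1933\right) = \left(3403 + \left(25 + 24\right)\right) \left(8 - 1933\right) = \left(3403 + 49\right) \left(-1925\right) = 3452 \left(-1925\right) = -6645100$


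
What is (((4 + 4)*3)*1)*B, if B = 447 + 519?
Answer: 23184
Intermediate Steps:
B = 966
(((4 + 4)*3)*1)*B = (((4 + 4)*3)*1)*966 = ((8*3)*1)*966 = (24*1)*966 = 24*966 = 23184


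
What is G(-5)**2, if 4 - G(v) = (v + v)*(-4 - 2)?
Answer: 3136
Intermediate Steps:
G(v) = 4 + 12*v (G(v) = 4 - (v + v)*(-4 - 2) = 4 - 2*v*(-6) = 4 - (-12)*v = 4 + 12*v)
G(-5)**2 = (4 + 12*(-5))**2 = (4 - 60)**2 = (-56)**2 = 3136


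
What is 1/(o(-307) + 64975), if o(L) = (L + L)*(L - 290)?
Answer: 1/431533 ≈ 2.3173e-6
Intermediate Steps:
o(L) = 2*L*(-290 + L) (o(L) = (2*L)*(-290 + L) = 2*L*(-290 + L))
1/(o(-307) + 64975) = 1/(2*(-307)*(-290 - 307) + 64975) = 1/(2*(-307)*(-597) + 64975) = 1/(366558 + 64975) = 1/431533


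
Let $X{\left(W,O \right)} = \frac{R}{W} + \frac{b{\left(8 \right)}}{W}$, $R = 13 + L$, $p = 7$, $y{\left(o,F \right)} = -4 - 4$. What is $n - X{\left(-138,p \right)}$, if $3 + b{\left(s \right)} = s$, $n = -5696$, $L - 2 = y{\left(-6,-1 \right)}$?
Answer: $- \frac{131006}{23} \approx -5695.9$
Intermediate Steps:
$y{\left(o,F \right)} = -8$ ($y{\left(o,F \right)} = -4 - 4 = -8$)
$L = -6$ ($L = 2 - 8 = -6$)
$b{\left(s \right)} = -3 + s$
$R = 7$ ($R = 13 - 6 = 7$)
$X{\left(W,O \right)} = \frac{12}{W}$ ($X{\left(W,O \right)} = \frac{7}{W} + \frac{-3 + 8}{W} = \frac{7}{W} + \frac{5}{W} = \frac{12}{W}$)
$n - X{\left(-138,p \right)} = -5696 - \frac{12}{-138} = -5696 - 12 \left(- \frac{1}{138}\right) = -5696 - - \frac{2}{23} = -5696 + \frac{2}{23} = - \frac{131006}{23}$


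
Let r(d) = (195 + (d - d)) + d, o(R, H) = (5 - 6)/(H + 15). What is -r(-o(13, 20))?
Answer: -6826/35 ≈ -195.03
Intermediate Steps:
o(R, H) = -1/(15 + H)
r(d) = 195 + d (r(d) = (195 + 0) + d = 195 + d)
-r(-o(13, 20)) = -(195 - (-1)/(15 + 20)) = -(195 - (-1)/35) = -(195 - 1*(-1/35)) = -(195 + 1/35) = -1*6826/35 = -6826/35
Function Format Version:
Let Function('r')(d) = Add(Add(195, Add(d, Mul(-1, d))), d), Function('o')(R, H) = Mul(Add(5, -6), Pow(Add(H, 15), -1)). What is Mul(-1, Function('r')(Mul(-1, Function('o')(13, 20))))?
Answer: Rational(-6826, 35) ≈ -195.03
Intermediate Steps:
Function('o')(R, H) = Mul(-1, Pow(Add(15, H), -1))
Function('r')(d) = Add(195, d) (Function('r')(d) = Add(Add(195, 0), d) = Add(195, d))
Mul(-1, Function('r')(Mul(-1, Function('o')(13, 20)))) = Mul(-1, Add(195, Mul(-1, Mul(-1, Pow(Add(15, 20), -1))))) = Mul(-1, Add(195, Mul(-1, Mul(-1, Pow(35, -1))))) = Mul(-1, Add(195, Mul(-1, Mul(-1, Rational(1, 35))))) = Mul(-1, Add(195, Mul(-1, Rational(-1, 35)))) = Mul(-1, Add(195, Rational(1, 35))) = Mul(-1, Rational(6826, 35)) = Rational(-6826, 35)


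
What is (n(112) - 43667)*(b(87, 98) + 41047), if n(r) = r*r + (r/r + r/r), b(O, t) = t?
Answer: -1280473545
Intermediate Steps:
n(r) = 2 + r² (n(r) = r² + (1 + 1) = r² + 2 = 2 + r²)
(n(112) - 43667)*(b(87, 98) + 41047) = ((2 + 112²) - 43667)*(98 + 41047) = ((2 + 12544) - 43667)*41145 = (12546 - 43667)*41145 = -31121*41145 = -1280473545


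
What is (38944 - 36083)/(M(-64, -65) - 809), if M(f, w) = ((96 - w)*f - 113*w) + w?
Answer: -2861/3833 ≈ -0.74641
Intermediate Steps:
M(f, w) = -112*w + f*(96 - w) (M(f, w) = (f*(96 - w) - 113*w) + w = (-113*w + f*(96 - w)) + w = -112*w + f*(96 - w))
(38944 - 36083)/(M(-64, -65) - 809) = (38944 - 36083)/((-112*(-65) + 96*(-64) - 1*(-64)*(-65)) - 809) = 2861/((7280 - 6144 - 4160) - 809) = 2861/(-3024 - 809) = 2861/(-3833) = 2861*(-1/3833) = -2861/3833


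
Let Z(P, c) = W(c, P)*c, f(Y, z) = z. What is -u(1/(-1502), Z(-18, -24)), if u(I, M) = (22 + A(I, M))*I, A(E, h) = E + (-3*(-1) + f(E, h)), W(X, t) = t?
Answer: 686413/2256004 ≈ 0.30426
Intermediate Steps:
Z(P, c) = P*c
A(E, h) = 3 + E + h (A(E, h) = E + (-3*(-1) + h) = E + (3 + h) = 3 + E + h)
u(I, M) = I*(25 + I + M) (u(I, M) = (22 + (3 + I + M))*I = (25 + I + M)*I = I*(25 + I + M))
-u(1/(-1502), Z(-18, -24)) = -(25 + 1/(-1502) - 18*(-24))/(-1502) = -(-1)*(25 - 1/1502 + 432)/1502 = -(-1)*686413/(1502*1502) = -1*(-686413/2256004) = 686413/2256004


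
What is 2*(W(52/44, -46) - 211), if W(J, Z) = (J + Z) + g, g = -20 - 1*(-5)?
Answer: -5958/11 ≈ -541.64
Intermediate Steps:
g = -15 (g = -20 + 5 = -15)
W(J, Z) = -15 + J + Z (W(J, Z) = (J + Z) - 15 = -15 + J + Z)
2*(W(52/44, -46) - 211) = 2*((-15 + 52/44 - 46) - 211) = 2*((-15 + 52*(1/44) - 46) - 211) = 2*((-15 + 13/11 - 46) - 211) = 2*(-658/11 - 211) = 2*(-2979/11) = -5958/11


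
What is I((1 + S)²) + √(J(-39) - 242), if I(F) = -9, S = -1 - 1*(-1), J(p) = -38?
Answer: -9 + 2*I*√70 ≈ -9.0 + 16.733*I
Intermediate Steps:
S = 0 (S = -1 + 1 = 0)
I((1 + S)²) + √(J(-39) - 242) = -9 + √(-38 - 242) = -9 + √(-280) = -9 + 2*I*√70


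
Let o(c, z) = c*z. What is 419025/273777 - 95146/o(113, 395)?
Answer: -21668453/36047305 ≈ -0.60111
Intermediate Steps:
419025/273777 - 95146/o(113, 395) = 419025/273777 - 95146/(113*395) = 419025*(1/273777) - 95146/44635 = 139675/91259 - 95146*1/44635 = 139675/91259 - 842/395 = -21668453/36047305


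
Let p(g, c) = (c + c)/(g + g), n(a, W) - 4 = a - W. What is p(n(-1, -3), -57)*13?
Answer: -247/2 ≈ -123.50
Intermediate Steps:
n(a, W) = 4 + a - W (n(a, W) = 4 + (a - W) = 4 + a - W)
p(g, c) = c/g (p(g, c) = (2*c)/((2*g)) = (2*c)*(1/(2*g)) = c/g)
p(n(-1, -3), -57)*13 = -57/(4 - 1 - 1*(-3))*13 = -57/(4 - 1 + 3)*13 = -57/6*13 = -57*1/6*13 = -19/2*13 = -247/2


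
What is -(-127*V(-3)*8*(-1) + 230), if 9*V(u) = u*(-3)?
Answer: -1246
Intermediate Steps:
V(u) = -u/3 (V(u) = (u*(-3))/9 = (-3*u)/9 = -u/3)
-(-127*V(-3)*8*(-1) + 230) = -(-127*-1/3*(-3)*8*(-1) + 230) = -(-127*1*8*(-1) + 230) = -(-1016*(-1) + 230) = -(-127*(-8) + 230) = -(1016 + 230) = -1*1246 = -1246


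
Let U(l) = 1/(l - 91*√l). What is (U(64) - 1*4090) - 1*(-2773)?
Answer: -874489/664 ≈ -1317.0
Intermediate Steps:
(U(64) - 1*4090) - 1*(-2773) = (1/(64 - 91*√64) - 1*4090) - 1*(-2773) = (1/(64 - 91*8) - 4090) + 2773 = (1/(64 - 728) - 4090) + 2773 = (1/(-664) - 4090) + 2773 = (-1/664 - 4090) + 2773 = -2715761/664 + 2773 = -874489/664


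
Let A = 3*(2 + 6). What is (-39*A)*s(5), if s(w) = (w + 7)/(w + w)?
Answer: -5616/5 ≈ -1123.2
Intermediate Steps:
s(w) = (7 + w)/(2*w) (s(w) = (7 + w)/((2*w)) = (7 + w)*(1/(2*w)) = (7 + w)/(2*w))
A = 24 (A = 3*8 = 24)
(-39*A)*s(5) = (-39*24)*((½)*(7 + 5)/5) = -468*12/5 = -936*6/5 = -5616/5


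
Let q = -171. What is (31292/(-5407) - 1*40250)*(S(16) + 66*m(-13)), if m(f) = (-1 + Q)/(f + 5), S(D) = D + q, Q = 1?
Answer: 33737771510/5407 ≈ 6.2396e+6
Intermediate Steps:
S(D) = -171 + D (S(D) = D - 171 = -171 + D)
m(f) = 0 (m(f) = (-1 + 1)/(f + 5) = 0/(5 + f) = 0)
(31292/(-5407) - 1*40250)*(S(16) + 66*m(-13)) = (31292/(-5407) - 1*40250)*((-171 + 16) + 66*0) = (31292*(-1/5407) - 40250)*(-155 + 0) = (-31292/5407 - 40250)*(-155) = -217663042/5407*(-155) = 33737771510/5407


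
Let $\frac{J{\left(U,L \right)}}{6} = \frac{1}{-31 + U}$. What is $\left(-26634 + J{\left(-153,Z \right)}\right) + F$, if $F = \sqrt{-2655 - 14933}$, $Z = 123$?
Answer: $- \frac{2450331}{92} + 2 i \sqrt{4397} \approx -26634.0 + 132.62 i$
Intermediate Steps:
$J{\left(U,L \right)} = \frac{6}{-31 + U}$
$F = 2 i \sqrt{4397}$ ($F = \sqrt{-17588} = 2 i \sqrt{4397} \approx 132.62 i$)
$\left(-26634 + J{\left(-153,Z \right)}\right) + F = \left(-26634 + \frac{6}{-31 - 153}\right) + 2 i \sqrt{4397} = \left(-26634 + \frac{6}{-184}\right) + 2 i \sqrt{4397} = \left(-26634 + 6 \left(- \frac{1}{184}\right)\right) + 2 i \sqrt{4397} = \left(-26634 - \frac{3}{92}\right) + 2 i \sqrt{4397} = - \frac{2450331}{92} + 2 i \sqrt{4397}$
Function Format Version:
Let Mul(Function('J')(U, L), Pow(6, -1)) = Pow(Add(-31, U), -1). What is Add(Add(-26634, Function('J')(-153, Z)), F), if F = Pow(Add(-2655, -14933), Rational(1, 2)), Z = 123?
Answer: Add(Rational(-2450331, 92), Mul(2, I, Pow(4397, Rational(1, 2)))) ≈ Add(-26634., Mul(132.62, I))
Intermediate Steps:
Function('J')(U, L) = Mul(6, Pow(Add(-31, U), -1))
F = Mul(2, I, Pow(4397, Rational(1, 2))) (F = Pow(-17588, Rational(1, 2)) = Mul(2, I, Pow(4397, Rational(1, 2))) ≈ Mul(132.62, I))
Add(Add(-26634, Function('J')(-153, Z)), F) = Add(Add(-26634, Mul(6, Pow(Add(-31, -153), -1))), Mul(2, I, Pow(4397, Rational(1, 2)))) = Add(Add(-26634, Mul(6, Pow(-184, -1))), Mul(2, I, Pow(4397, Rational(1, 2)))) = Add(Add(-26634, Mul(6, Rational(-1, 184))), Mul(2, I, Pow(4397, Rational(1, 2)))) = Add(Add(-26634, Rational(-3, 92)), Mul(2, I, Pow(4397, Rational(1, 2)))) = Add(Rational(-2450331, 92), Mul(2, I, Pow(4397, Rational(1, 2))))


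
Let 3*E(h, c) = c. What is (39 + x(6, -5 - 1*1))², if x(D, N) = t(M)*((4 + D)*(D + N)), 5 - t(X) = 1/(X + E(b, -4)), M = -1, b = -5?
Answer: 1521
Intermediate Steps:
E(h, c) = c/3
t(X) = 5 - 1/(-4/3 + X) (t(X) = 5 - 1/(X + (⅓)*(-4)) = 5 - 1/(X - 4/3) = 5 - 1/(-4/3 + X))
x(D, N) = 38*(4 + D)*(D + N)/7 (x(D, N) = ((-23 + 15*(-1))/(-4 + 3*(-1)))*((4 + D)*(D + N)) = ((-23 - 15)/(-4 - 3))*((4 + D)*(D + N)) = (-38/(-7))*((4 + D)*(D + N)) = (-⅐*(-38))*((4 + D)*(D + N)) = 38*((4 + D)*(D + N))/7 = 38*(4 + D)*(D + N)/7)
(39 + x(6, -5 - 1*1))² = (39 + ((38/7)*6² + (152/7)*6 + 152*(-5 - 1*1)/7 + (38/7)*6*(-5 - 1*1)))² = (39 + ((38/7)*36 + 912/7 + 152*(-5 - 1)/7 + (38/7)*6*(-5 - 1)))² = (39 + (1368/7 + 912/7 + (152/7)*(-6) + (38/7)*6*(-6)))² = (39 + (1368/7 + 912/7 - 912/7 - 1368/7))² = (39 + 0)² = 39² = 1521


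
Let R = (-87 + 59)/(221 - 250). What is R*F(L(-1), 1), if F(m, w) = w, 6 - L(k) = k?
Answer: 28/29 ≈ 0.96552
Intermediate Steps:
L(k) = 6 - k
R = 28/29 (R = -28/(-29) = -28*(-1/29) = 28/29 ≈ 0.96552)
R*F(L(-1), 1) = (28/29)*1 = 28/29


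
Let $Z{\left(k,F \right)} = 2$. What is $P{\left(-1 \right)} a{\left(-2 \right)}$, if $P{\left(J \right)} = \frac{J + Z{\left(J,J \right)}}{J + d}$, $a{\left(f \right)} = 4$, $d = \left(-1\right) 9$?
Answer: $- \frac{2}{5} \approx -0.4$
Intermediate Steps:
$d = -9$
$P{\left(J \right)} = \frac{2 + J}{-9 + J}$ ($P{\left(J \right)} = \frac{J + 2}{J - 9} = \frac{2 + J}{-9 + J}$)
$P{\left(-1 \right)} a{\left(-2 \right)} = \frac{2 - 1}{-9 - 1} \cdot 4 = \frac{1}{-10} \cdot 1 \cdot 4 = \left(- \frac{1}{10}\right) 1 \cdot 4 = \left(- \frac{1}{10}\right) 4 = - \frac{2}{5}$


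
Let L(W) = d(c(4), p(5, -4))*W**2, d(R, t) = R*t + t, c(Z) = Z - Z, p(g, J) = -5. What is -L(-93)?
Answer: 43245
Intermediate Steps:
c(Z) = 0
d(R, t) = t + R*t
L(W) = -5*W**2 (L(W) = (-5*(1 + 0))*W**2 = (-5*1)*W**2 = -5*W**2)
-L(-93) = -(-5)*(-93)**2 = -(-5)*8649 = -1*(-43245) = 43245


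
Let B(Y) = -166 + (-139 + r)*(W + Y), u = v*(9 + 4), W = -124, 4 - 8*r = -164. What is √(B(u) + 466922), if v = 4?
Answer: 2*√118813 ≈ 689.38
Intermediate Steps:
r = 21 (r = ½ - ⅛*(-164) = ½ + 41/2 = 21)
u = 52 (u = 4*(9 + 4) = 4*13 = 52)
B(Y) = 14466 - 118*Y (B(Y) = -166 + (-139 + 21)*(-124 + Y) = -166 - 118*(-124 + Y) = -166 + (14632 - 118*Y) = 14466 - 118*Y)
√(B(u) + 466922) = √((14466 - 118*52) + 466922) = √((14466 - 6136) + 466922) = √(8330 + 466922) = √475252 = 2*√118813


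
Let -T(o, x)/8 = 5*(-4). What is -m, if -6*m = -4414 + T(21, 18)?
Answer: -709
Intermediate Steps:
T(o, x) = 160 (T(o, x) = -40*(-4) = -8*(-20) = 160)
m = 709 (m = -(-4414 + 160)/6 = -⅙*(-4254) = 709)
-m = -1*709 = -709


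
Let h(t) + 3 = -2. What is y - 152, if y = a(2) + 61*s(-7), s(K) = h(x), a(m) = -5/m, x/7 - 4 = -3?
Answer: -919/2 ≈ -459.50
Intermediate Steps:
x = 7 (x = 28 + 7*(-3) = 28 - 21 = 7)
h(t) = -5 (h(t) = -3 - 2 = -5)
s(K) = -5
y = -615/2 (y = -5/2 + 61*(-5) = -5*½ - 305 = -5/2 - 305 = -615/2 ≈ -307.50)
y - 152 = -615/2 - 152 = -919/2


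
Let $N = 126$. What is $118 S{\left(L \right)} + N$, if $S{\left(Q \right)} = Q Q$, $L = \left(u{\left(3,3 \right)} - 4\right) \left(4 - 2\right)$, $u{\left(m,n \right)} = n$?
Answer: $598$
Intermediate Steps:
$L = -2$ ($L = \left(3 - 4\right) \left(4 - 2\right) = \left(-1\right) 2 = -2$)
$S{\left(Q \right)} = Q^{2}$
$118 S{\left(L \right)} + N = 118 \left(-2\right)^{2} + 126 = 118 \cdot 4 + 126 = 472 + 126 = 598$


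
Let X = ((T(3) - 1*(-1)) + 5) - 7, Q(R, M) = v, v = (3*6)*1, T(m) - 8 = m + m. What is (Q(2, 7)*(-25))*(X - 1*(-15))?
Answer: -12600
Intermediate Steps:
T(m) = 8 + 2*m (T(m) = 8 + (m + m) = 8 + 2*m)
v = 18 (v = 18*1 = 18)
Q(R, M) = 18
X = 13 (X = (((8 + 2*3) - 1*(-1)) + 5) - 7 = (((8 + 6) + 1) + 5) - 7 = ((14 + 1) + 5) - 7 = (15 + 5) - 7 = 20 - 7 = 13)
(Q(2, 7)*(-25))*(X - 1*(-15)) = (18*(-25))*(13 - 1*(-15)) = -450*(13 + 15) = -450*28 = -12600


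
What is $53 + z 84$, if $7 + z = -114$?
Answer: $-10111$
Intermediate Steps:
$z = -121$ ($z = -7 - 114 = -121$)
$53 + z 84 = 53 - 10164 = -10111$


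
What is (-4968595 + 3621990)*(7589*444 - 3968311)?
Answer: 806340340975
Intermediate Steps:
(-4968595 + 3621990)*(7589*444 - 3968311) = -1346605*(3369516 - 3968311) = -1346605*(-598795) = 806340340975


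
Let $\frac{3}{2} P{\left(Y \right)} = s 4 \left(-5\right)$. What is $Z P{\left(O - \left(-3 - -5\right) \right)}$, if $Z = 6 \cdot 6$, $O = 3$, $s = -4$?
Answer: $1920$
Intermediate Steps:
$Z = 36$
$P{\left(Y \right)} = \frac{160}{3}$ ($P{\left(Y \right)} = \frac{2 \left(-4\right) 4 \left(-5\right)}{3} = \frac{2 \left(\left(-16\right) \left(-5\right)\right)}{3} = \frac{2}{3} \cdot 80 = \frac{160}{3}$)
$Z P{\left(O - \left(-3 - -5\right) \right)} = 36 \cdot \frac{160}{3} = 1920$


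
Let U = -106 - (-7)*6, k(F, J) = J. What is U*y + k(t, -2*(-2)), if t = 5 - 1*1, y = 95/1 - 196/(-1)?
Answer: -18620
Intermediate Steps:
y = 291 (y = 95*1 - 196*(-1) = 95 + 196 = 291)
t = 4 (t = 5 - 1 = 4)
U = -64 (U = -106 - 1*(-42) = -106 + 42 = -64)
U*y + k(t, -2*(-2)) = -64*291 - 2*(-2) = -18624 + 4 = -18620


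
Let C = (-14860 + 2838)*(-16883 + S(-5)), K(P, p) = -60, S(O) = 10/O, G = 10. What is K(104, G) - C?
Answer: -202991530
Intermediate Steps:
C = 202991470 (C = (-14860 + 2838)*(-16883 + 10/(-5)) = -12022*(-16883 + 10*(-⅕)) = -12022*(-16883 - 2) = -12022*(-16885) = 202991470)
K(104, G) - C = -60 - 1*202991470 = -60 - 202991470 = -202991530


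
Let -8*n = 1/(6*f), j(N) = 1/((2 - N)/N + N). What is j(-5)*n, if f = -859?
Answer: -5/1319424 ≈ -3.7895e-6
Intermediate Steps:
j(N) = 1/(N + (2 - N)/N) (j(N) = 1/((2 - N)/N + N) = 1/(N + (2 - N)/N))
n = 1/41232 (n = -1/(8*(6*(-859))) = -⅛/(-5154) = -⅛*(-1/5154) = 1/41232 ≈ 2.4253e-5)
j(-5)*n = -5/(2 + (-5)² - 1*(-5))*(1/41232) = -5/(2 + 25 + 5)*(1/41232) = -5/32*(1/41232) = -5*1/32*(1/41232) = -5/32*1/41232 = -5/1319424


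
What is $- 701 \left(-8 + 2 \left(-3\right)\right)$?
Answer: $9814$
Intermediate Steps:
$- 701 \left(-8 + 2 \left(-3\right)\right) = - 701 \left(-8 - 6\right) = \left(-701\right) \left(-14\right) = 9814$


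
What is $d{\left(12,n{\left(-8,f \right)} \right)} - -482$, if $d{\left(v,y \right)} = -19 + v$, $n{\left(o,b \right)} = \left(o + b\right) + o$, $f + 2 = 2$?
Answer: $475$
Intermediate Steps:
$f = 0$ ($f = -2 + 2 = 0$)
$n{\left(o,b \right)} = b + 2 o$ ($n{\left(o,b \right)} = \left(b + o\right) + o = b + 2 o$)
$d{\left(12,n{\left(-8,f \right)} \right)} - -482 = \left(-19 + 12\right) - -482 = -7 + 482 = 475$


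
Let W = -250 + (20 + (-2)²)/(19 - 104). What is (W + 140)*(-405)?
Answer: 759294/17 ≈ 44664.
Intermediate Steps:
W = -21274/85 (W = -250 + (20 + 4)/(-85) = -250 + 24*(-1/85) = -250 - 24/85 = -21274/85 ≈ -250.28)
(W + 140)*(-405) = (-21274/85 + 140)*(-405) = -9374/85*(-405) = 759294/17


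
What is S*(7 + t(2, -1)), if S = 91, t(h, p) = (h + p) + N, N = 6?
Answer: 1274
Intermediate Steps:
t(h, p) = 6 + h + p (t(h, p) = (h + p) + 6 = 6 + h + p)
S*(7 + t(2, -1)) = 91*(7 + (6 + 2 - 1)) = 91*(7 + 7) = 91*14 = 1274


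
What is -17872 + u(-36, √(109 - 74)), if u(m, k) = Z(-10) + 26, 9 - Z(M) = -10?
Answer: -17827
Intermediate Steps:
Z(M) = 19 (Z(M) = 9 - 1*(-10) = 9 + 10 = 19)
u(m, k) = 45 (u(m, k) = 19 + 26 = 45)
-17872 + u(-36, √(109 - 74)) = -17872 + 45 = -17827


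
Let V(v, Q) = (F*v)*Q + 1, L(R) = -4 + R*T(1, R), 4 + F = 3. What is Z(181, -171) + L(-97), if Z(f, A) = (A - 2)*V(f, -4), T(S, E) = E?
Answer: -116020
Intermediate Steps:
F = -1 (F = -4 + 3 = -1)
L(R) = -4 + R² (L(R) = -4 + R*R = -4 + R²)
V(v, Q) = 1 - Q*v (V(v, Q) = (-v)*Q + 1 = -Q*v + 1 = 1 - Q*v)
Z(f, A) = (1 + 4*f)*(-2 + A) (Z(f, A) = (A - 2)*(1 - 1*(-4)*f) = (-2 + A)*(1 + 4*f) = (1 + 4*f)*(-2 + A))
Z(181, -171) + L(-97) = (1 + 4*181)*(-2 - 171) + (-4 + (-97)²) = (1 + 724)*(-173) + (-4 + 9409) = 725*(-173) + 9405 = -125425 + 9405 = -116020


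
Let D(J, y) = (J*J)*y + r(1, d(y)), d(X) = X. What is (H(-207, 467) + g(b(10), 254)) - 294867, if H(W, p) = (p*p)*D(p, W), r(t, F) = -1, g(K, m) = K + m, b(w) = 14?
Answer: -9845502580335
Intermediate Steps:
D(J, y) = -1 + y*J² (D(J, y) = (J*J)*y - 1 = J²*y - 1 = y*J² - 1 = -1 + y*J²)
H(W, p) = p²*(-1 + W*p²) (H(W, p) = (p*p)*(-1 + W*p²) = p²*(-1 + W*p²))
(H(-207, 467) + g(b(10), 254)) - 294867 = ((-1*467² - 207*467⁴) + (14 + 254)) - 294867 = ((-1*218089 - 207*47562811921) + 268) - 294867 = ((-218089 - 9845502067647) + 268) - 294867 = (-9845502285736 + 268) - 294867 = -9845502285468 - 294867 = -9845502580335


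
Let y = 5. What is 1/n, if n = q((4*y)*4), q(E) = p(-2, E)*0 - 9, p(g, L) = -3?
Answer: -1/9 ≈ -0.11111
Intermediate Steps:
q(E) = -9 (q(E) = -3*0 - 9 = 0 - 9 = -9)
n = -9
1/n = 1/(-9) = -1/9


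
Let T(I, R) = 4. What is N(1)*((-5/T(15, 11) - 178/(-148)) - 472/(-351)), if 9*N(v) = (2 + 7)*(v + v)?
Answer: 67399/25974 ≈ 2.5949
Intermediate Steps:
N(v) = 2*v (N(v) = ((2 + 7)*(v + v))/9 = (9*(2*v))/9 = (18*v)/9 = 2*v)
N(1)*((-5/T(15, 11) - 178/(-148)) - 472/(-351)) = (2*1)*((-5/4 - 178/(-148)) - 472/(-351)) = 2*((-5*¼ - 178*(-1/148)) - 472*(-1/351)) = 2*((-5/4 + 89/74) + 472/351) = 2*(-7/148 + 472/351) = 2*(67399/51948) = 67399/25974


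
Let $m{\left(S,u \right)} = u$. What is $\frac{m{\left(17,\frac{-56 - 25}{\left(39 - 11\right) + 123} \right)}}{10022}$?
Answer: $- \frac{81}{1513322} \approx -5.3525 \cdot 10^{-5}$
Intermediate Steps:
$\frac{m{\left(17,\frac{-56 - 25}{\left(39 - 11\right) + 123} \right)}}{10022} = \frac{\left(-56 - 25\right) \frac{1}{\left(39 - 11\right) + 123}}{10022} = - \frac{81}{28 + 123} \cdot \frac{1}{10022} = - \frac{81}{151} \cdot \frac{1}{10022} = \left(-81\right) \frac{1}{151} \cdot \frac{1}{10022} = \left(- \frac{81}{151}\right) \frac{1}{10022} = - \frac{81}{1513322}$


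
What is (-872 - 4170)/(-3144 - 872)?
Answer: 2521/2008 ≈ 1.2555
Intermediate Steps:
(-872 - 4170)/(-3144 - 872) = -5042/(-4016) = -5042*(-1/4016) = 2521/2008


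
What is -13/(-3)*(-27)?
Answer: -117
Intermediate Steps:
-13/(-3)*(-27) = -13*(-1/3)*(-27) = (13/3)*(-27) = -117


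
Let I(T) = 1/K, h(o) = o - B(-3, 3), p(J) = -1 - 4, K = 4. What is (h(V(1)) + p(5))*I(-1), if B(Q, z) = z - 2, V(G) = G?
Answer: -5/4 ≈ -1.2500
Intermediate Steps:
p(J) = -5
B(Q, z) = -2 + z
h(o) = -1 + o (h(o) = o - (-2 + 3) = o - 1*1 = o - 1 = -1 + o)
I(T) = ¼ (I(T) = 1/4 = ¼)
(h(V(1)) + p(5))*I(-1) = ((-1 + 1) - 5)*(¼) = (0 - 5)*(¼) = -5*¼ = -5/4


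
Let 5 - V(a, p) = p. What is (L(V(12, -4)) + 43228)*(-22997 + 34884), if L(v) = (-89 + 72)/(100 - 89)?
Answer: 5652161517/11 ≈ 5.1383e+8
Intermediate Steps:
V(a, p) = 5 - p
L(v) = -17/11
(L(V(12, -4)) + 43228)*(-22997 + 34884) = (-17/11 + 43228)*(-22997 + 34884) = (475491/11)*11887 = 5652161517/11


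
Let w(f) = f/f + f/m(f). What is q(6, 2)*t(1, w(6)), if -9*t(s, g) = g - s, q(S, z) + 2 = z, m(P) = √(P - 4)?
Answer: 0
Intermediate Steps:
m(P) = √(-4 + P)
w(f) = 1 + f/√(-4 + f) (w(f) = f/f + f/(√(-4 + f)) = 1 + f/√(-4 + f))
q(S, z) = -2 + z
t(s, g) = -g/9 + s/9 (t(s, g) = -(g - s)/9 = -g/9 + s/9)
q(6, 2)*t(1, w(6)) = (-2 + 2)*(-(1 + 6/√(-4 + 6))/9 + (⅑)*1) = 0*(-(1 + 6/√2)/9 + ⅑) = 0*(-(1 + 6*(√2/2))/9 + ⅑) = 0*(-(1 + 3*√2)/9 + ⅑) = 0*((-⅑ - √2/3) + ⅑) = 0*(-√2/3) = 0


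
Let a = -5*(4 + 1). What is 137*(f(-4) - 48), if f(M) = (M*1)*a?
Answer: 7124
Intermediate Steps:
a = -25 (a = -5*5 = -25)
f(M) = -25*M (f(M) = (M*1)*(-25) = M*(-25) = -25*M)
137*(f(-4) - 48) = 137*(-25*(-4) - 48) = 137*(100 - 48) = 137*52 = 7124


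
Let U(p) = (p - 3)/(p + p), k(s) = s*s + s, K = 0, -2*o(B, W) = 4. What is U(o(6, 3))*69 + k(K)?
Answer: 345/4 ≈ 86.250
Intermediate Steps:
o(B, W) = -2 (o(B, W) = -½*4 = -2)
k(s) = s + s² (k(s) = s² + s = s + s²)
U(p) = (-3 + p)/(2*p) (U(p) = (-3 + p)/((2*p)) = (-3 + p)*(1/(2*p)) = (-3 + p)/(2*p))
U(o(6, 3))*69 + k(K) = ((½)*(-3 - 2)/(-2))*69 + 0*(1 + 0) = ((½)*(-½)*(-5))*69 + 0*1 = (5/4)*69 + 0 = 345/4 + 0 = 345/4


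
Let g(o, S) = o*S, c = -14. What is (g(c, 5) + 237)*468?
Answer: 78156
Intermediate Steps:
g(o, S) = S*o
(g(c, 5) + 237)*468 = (5*(-14) + 237)*468 = (-70 + 237)*468 = 167*468 = 78156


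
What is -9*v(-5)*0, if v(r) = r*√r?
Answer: 0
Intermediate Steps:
v(r) = r^(3/2)
-9*v(-5)*0 = -(-45)*I*√5*0 = (45*I*√5)*0 = 0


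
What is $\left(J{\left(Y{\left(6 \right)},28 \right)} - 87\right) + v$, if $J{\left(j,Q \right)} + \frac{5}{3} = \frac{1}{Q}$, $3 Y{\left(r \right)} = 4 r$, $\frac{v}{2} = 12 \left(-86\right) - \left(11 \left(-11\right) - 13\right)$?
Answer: $- \frac{158309}{84} \approx -1884.6$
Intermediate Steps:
$v = -1796$ ($v = 2 \left(12 \left(-86\right) - \left(11 \left(-11\right) - 13\right)\right) = 2 \left(-1032 - \left(-121 - 13\right)\right) = 2 \left(-1032 - -134\right) = 2 \left(-1032 + 134\right) = 2 \left(-898\right) = -1796$)
$Y{\left(r \right)} = \frac{4 r}{3}$
$J{\left(j,Q \right)} = - \frac{5}{3} + \frac{1}{Q}$
$\left(J{\left(Y{\left(6 \right)},28 \right)} - 87\right) + v = \left(\left(- \frac{5}{3} + \frac{1}{28}\right) - 87\right) - 1796 = \left(- \frac{137}{84} - 87\right) - 1796 = - \frac{7445}{84} - 1796 = - \frac{158309}{84}$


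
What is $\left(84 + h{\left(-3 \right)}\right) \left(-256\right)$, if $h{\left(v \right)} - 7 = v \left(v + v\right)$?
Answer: $-27904$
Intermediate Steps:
$h{\left(v \right)} = 7 + 2 v^{2}$ ($h{\left(v \right)} = 7 + v \left(v + v\right) = 7 + v 2 v = 7 + 2 v^{2}$)
$\left(84 + h{\left(-3 \right)}\right) \left(-256\right) = \left(84 + \left(7 + 2 \left(-3\right)^{2}\right)\right) \left(-256\right) = \left(84 + \left(7 + 2 \cdot 9\right)\right) \left(-256\right) = \left(84 + \left(7 + 18\right)\right) \left(-256\right) = \left(84 + 25\right) \left(-256\right) = 109 \left(-256\right) = -27904$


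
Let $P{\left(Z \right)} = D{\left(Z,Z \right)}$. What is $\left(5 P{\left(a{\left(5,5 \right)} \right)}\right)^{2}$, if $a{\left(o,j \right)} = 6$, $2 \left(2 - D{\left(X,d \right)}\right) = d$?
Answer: $25$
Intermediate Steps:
$D{\left(X,d \right)} = 2 - \frac{d}{2}$
$P{\left(Z \right)} = 2 - \frac{Z}{2}$
$\left(5 P{\left(a{\left(5,5 \right)} \right)}\right)^{2} = \left(5 \left(2 - 3\right)\right)^{2} = \left(5 \left(-1\right)\right)^{2} = \left(-5\right)^{2} = 25$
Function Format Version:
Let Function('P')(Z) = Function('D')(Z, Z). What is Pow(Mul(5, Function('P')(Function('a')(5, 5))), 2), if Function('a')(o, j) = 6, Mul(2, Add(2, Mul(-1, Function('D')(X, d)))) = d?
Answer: 25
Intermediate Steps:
Function('D')(X, d) = Add(2, Mul(Rational(-1, 2), d))
Function('P')(Z) = Add(2, Mul(Rational(-1, 2), Z))
Pow(Mul(5, Function('P')(Function('a')(5, 5))), 2) = Pow(Mul(5, Add(2, Mul(Rational(-1, 2), 6))), 2) = Pow(Mul(5, Add(2, -3)), 2) = Pow(Mul(5, -1), 2) = Pow(-5, 2) = 25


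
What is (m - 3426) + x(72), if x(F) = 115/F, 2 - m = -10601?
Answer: 516859/72 ≈ 7178.6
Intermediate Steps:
m = 10603 (m = 2 - 1*(-10601) = 2 + 10601 = 10603)
(m - 3426) + x(72) = (10603 - 3426) + 115/72 = 7177 + 115*(1/72) = 7177 + 115/72 = 516859/72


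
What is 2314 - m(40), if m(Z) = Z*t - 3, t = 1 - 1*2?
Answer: 2357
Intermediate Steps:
t = -1 (t = 1 - 2 = -1)
m(Z) = -3 - Z (m(Z) = Z*(-1) - 3 = -Z - 3 = -3 - Z)
2314 - m(40) = 2314 - (-3 - 1*40) = 2314 - (-3 - 40) = 2314 - 1*(-43) = 2314 + 43 = 2357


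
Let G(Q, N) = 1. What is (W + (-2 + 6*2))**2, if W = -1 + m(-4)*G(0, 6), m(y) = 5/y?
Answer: 961/16 ≈ 60.063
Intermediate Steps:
W = -9/4 (W = -1 + (5/(-4))*1 = -1 + (5*(-1/4))*1 = -1 - 5/4*1 = -1 - 5/4 = -9/4 ≈ -2.2500)
(W + (-2 + 6*2))**2 = (-9/4 + (-2 + 6*2))**2 = (-9/4 + (-2 + 12))**2 = (-9/4 + 10)**2 = (31/4)**2 = 961/16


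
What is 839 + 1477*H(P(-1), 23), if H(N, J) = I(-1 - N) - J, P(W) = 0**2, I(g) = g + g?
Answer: -36086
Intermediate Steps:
I(g) = 2*g
P(W) = 0
H(N, J) = -2 - J - 2*N (H(N, J) = 2*(-1 - N) - J = (-2 - 2*N) - J = -2 - J - 2*N)
839 + 1477*H(P(-1), 23) = 839 + 1477*(-2 - 1*23 - 2*0) = 839 + 1477*(-2 - 23 + 0) = 839 + 1477*(-25) = 839 - 36925 = -36086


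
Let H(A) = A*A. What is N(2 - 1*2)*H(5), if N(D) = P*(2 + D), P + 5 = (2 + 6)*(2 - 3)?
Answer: -650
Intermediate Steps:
H(A) = A²
P = -13 (P = -5 + (2 + 6)*(2 - 3) = -5 + 8*(-1) = -5 - 8 = -13)
N(D) = -26 - 13*D (N(D) = -13*(2 + D) = -26 - 13*D)
N(2 - 1*2)*H(5) = (-26 - 13*(2 - 1*2))*5² = (-26 - 13*(2 - 2))*25 = (-26 - 13*0)*25 = (-26 + 0)*25 = -26*25 = -650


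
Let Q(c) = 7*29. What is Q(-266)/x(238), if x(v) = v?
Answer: 29/34 ≈ 0.85294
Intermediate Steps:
Q(c) = 203
Q(-266)/x(238) = 203/238 = 203*(1/238) = 29/34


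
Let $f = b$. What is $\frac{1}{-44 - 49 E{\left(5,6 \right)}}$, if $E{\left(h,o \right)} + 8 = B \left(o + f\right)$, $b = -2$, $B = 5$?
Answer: $- \frac{1}{632} \approx -0.0015823$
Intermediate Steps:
$f = -2$
$E{\left(h,o \right)} = -18 + 5 o$ ($E{\left(h,o \right)} = -8 + 5 \left(o - 2\right) = -8 + 5 \left(-2 + o\right) = -8 + \left(-10 + 5 o\right) = -18 + 5 o$)
$\frac{1}{-44 - 49 E{\left(5,6 \right)}} = \frac{1}{-44 - 49 \left(-18 + 5 \cdot 6\right)} = \frac{1}{-44 - 49 \left(-18 + 30\right)} = \frac{1}{-44 - 588} = \frac{1}{-632} = - \frac{1}{632}$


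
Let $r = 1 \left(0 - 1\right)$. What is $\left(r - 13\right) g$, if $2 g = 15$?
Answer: $-105$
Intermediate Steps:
$g = \frac{15}{2}$ ($g = \frac{1}{2} \cdot 15 = \frac{15}{2} \approx 7.5$)
$r = -1$ ($r = 1 \left(-1\right) = -1$)
$\left(r - 13\right) g = \left(-1 - 13\right) \frac{15}{2} = \left(-14\right) \frac{15}{2} = -105$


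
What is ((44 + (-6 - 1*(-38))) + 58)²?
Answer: 17956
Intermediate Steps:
((44 + (-6 - 1*(-38))) + 58)² = ((44 + (-6 + 38)) + 58)² = ((44 + 32) + 58)² = (76 + 58)² = 134² = 17956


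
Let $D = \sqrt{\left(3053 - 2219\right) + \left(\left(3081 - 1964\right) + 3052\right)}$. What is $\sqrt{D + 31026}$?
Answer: $\sqrt{31026 + \sqrt{5003}} \approx 176.34$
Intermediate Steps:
$D = \sqrt{5003}$ ($D = \sqrt{834 + \left(1117 + 3052\right)} = \sqrt{834 + 4169} = \sqrt{5003} \approx 70.732$)
$\sqrt{D + 31026} = \sqrt{\sqrt{5003} + 31026} = \sqrt{31026 + \sqrt{5003}}$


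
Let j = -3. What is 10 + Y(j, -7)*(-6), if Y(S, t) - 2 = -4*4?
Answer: 94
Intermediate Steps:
Y(S, t) = -14 (Y(S, t) = 2 - 4*4 = 2 - 16 = -14)
10 + Y(j, -7)*(-6) = 10 - 14*(-6) = 10 + 84 = 94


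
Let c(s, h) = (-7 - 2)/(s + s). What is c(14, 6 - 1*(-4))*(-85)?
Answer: 765/28 ≈ 27.321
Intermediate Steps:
c(s, h) = -9/(2*s) (c(s, h) = -9*1/(2*s) = -9/(2*s))
c(14, 6 - 1*(-4))*(-85) = -9/2/14*(-85) = -9/2*1/14*(-85) = -9/28*(-85) = 765/28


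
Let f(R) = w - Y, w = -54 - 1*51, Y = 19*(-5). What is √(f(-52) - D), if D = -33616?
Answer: 3*√3734 ≈ 183.32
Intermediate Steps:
Y = -95
w = -105 (w = -54 - 51 = -105)
f(R) = -10 (f(R) = -105 - 1*(-95) = -105 + 95 = -10)
√(f(-52) - D) = √(-10 - 1*(-33616)) = √(-10 + 33616) = √33606 = 3*√3734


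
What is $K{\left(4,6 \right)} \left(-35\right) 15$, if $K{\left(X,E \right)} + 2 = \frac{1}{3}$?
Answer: $875$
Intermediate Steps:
$K{\left(X,E \right)} = - \frac{5}{3}$ ($K{\left(X,E \right)} = -2 + \frac{1}{3} = - \frac{5}{3}$)
$K{\left(4,6 \right)} \left(-35\right) 15 = \left(- \frac{5}{3}\right) \left(-35\right) 15 = \frac{175}{3} \cdot 15 = 875$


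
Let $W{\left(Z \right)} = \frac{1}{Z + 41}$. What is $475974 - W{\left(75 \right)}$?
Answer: $\frac{55212983}{116} \approx 4.7597 \cdot 10^{5}$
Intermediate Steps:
$W{\left(Z \right)} = \frac{1}{41 + Z}$
$475974 - W{\left(75 \right)} = 475974 - \frac{1}{41 + 75} = 475974 - \frac{1}{116} = \frac{55212983}{116}$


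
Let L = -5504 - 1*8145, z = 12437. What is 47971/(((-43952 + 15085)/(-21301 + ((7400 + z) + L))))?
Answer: 724985723/28867 ≈ 25115.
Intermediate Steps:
L = -13649 (L = -5504 - 8145 = -13649)
47971/(((-43952 + 15085)/(-21301 + ((7400 + z) + L)))) = 47971/(((-43952 + 15085)/(-21301 + ((7400 + 12437) - 13649)))) = 47971/((-28867/(-21301 + (19837 - 13649)))) = 47971/((-28867/(-21301 + 6188))) = 47971/((-28867/(-15113))) = 47971/((-28867*(-1/15113))) = 47971/(28867/15113) = 47971*(15113/28867) = 724985723/28867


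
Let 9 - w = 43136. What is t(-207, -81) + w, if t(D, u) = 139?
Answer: -42988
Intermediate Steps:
w = -43127 (w = 9 - 1*43136 = 9 - 43136 = -43127)
t(-207, -81) + w = 139 - 43127 = -42988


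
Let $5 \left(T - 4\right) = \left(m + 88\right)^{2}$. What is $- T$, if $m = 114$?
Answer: $- \frac{40824}{5} \approx -8164.8$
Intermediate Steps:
$T = \frac{40824}{5}$ ($T = 4 + \frac{\left(114 + 88\right)^{2}}{5} = 4 + \frac{202^{2}}{5} = 4 + \frac{1}{5} \cdot 40804 = 4 + \frac{40804}{5} = \frac{40824}{5} \approx 8164.8$)
$- T = \left(-1\right) \frac{40824}{5} = - \frac{40824}{5}$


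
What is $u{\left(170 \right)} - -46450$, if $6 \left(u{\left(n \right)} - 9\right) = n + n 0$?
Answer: $\frac{139462}{3} \approx 46487.0$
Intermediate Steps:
$u{\left(n \right)} = 9 + \frac{n}{6}$ ($u{\left(n \right)} = 9 + \frac{n + n 0}{6} = 9 + \frac{n + 0}{6} = 9 + \frac{n}{6}$)
$u{\left(170 \right)} - -46450 = \left(9 + \frac{1}{6} \cdot 170\right) - -46450 = \left(9 + \frac{85}{3}\right) + 46450 = \frac{112}{3} + 46450 = \frac{139462}{3}$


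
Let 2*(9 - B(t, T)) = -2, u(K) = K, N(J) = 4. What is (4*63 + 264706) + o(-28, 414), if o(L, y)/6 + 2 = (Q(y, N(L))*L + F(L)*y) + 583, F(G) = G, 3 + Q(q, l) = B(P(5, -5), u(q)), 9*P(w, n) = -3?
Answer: 197716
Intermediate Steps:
P(w, n) = -⅓ (P(w, n) = (⅑)*(-3) = -⅓)
B(t, T) = 10 (B(t, T) = 9 - ½*(-2) = 9 + 1 = 10)
Q(q, l) = 7 (Q(q, l) = -3 + 10 = 7)
o(L, y) = 3486 + 42*L + 6*L*y (o(L, y) = -12 + 6*((7*L + L*y) + 583) = -12 + 6*(583 + 7*L + L*y) = -12 + (3498 + 42*L + 6*L*y) = 3486 + 42*L + 6*L*y)
(4*63 + 264706) + o(-28, 414) = (4*63 + 264706) + (3486 + 42*(-28) + 6*(-28)*414) = (252 + 264706) + (3486 - 1176 - 69552) = 264958 - 67242 = 197716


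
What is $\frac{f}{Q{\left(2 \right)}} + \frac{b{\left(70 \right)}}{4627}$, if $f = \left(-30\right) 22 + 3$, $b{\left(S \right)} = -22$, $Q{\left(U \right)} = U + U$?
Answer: $- \frac{3040027}{18508} \approx -164.25$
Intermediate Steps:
$Q{\left(U \right)} = 2 U$
$f = -657$ ($f = -660 + 3 = -657$)
$\frac{f}{Q{\left(2 \right)}} + \frac{b{\left(70 \right)}}{4627} = - \frac{657}{2 \cdot 2} - \frac{22}{4627} = - \frac{657}{4} - \frac{22}{4627} = - \frac{3040027}{18508}$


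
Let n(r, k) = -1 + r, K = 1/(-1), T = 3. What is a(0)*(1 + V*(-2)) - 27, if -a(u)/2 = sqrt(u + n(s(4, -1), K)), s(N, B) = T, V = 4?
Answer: -27 + 14*sqrt(2) ≈ -7.2010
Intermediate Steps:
s(N, B) = 3
K = -1
a(u) = -2*sqrt(2 + u) (a(u) = -2*sqrt(u + (-1 + 3)) = -2*sqrt(u + 2) = -2*sqrt(2 + u))
a(0)*(1 + V*(-2)) - 27 = (-2*sqrt(2 + 0))*(1 + 4*(-2)) - 27 = (-2*sqrt(2))*(1 - 8) - 27 = -2*sqrt(2)*(-7) - 27 = 14*sqrt(2) - 27 = -27 + 14*sqrt(2)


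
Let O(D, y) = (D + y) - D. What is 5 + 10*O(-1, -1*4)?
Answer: -35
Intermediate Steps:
O(D, y) = y
5 + 10*O(-1, -1*4) = 5 + 10*(-1*4) = 5 + 10*(-4) = 5 - 40 = -35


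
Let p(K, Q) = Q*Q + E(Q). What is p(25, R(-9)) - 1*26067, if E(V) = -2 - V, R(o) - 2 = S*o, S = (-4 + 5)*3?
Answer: -25419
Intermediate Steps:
S = 3 (S = 1*3 = 3)
R(o) = 2 + 3*o
p(K, Q) = -2 + Q² - Q (p(K, Q) = Q*Q + (-2 - Q) = Q² + (-2 - Q) = -2 + Q² - Q)
p(25, R(-9)) - 1*26067 = (-2 + (2 + 3*(-9))² - (2 + 3*(-9))) - 1*26067 = (-2 + (2 - 27)² - (2 - 27)) - 26067 = (-2 + (-25)² - 1*(-25)) - 26067 = (-2 + 625 + 25) - 26067 = 648 - 26067 = -25419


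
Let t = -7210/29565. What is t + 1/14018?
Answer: -20208043/82888434 ≈ -0.24380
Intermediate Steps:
t = -1442/5913 (t = -7210*1/29565 = -1442/5913 ≈ -0.24387)
t + 1/14018 = -1442/5913 + 1/14018 = -20208043/82888434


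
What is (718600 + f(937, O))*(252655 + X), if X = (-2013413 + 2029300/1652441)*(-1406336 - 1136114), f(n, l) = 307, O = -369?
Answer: 868731721905050357895205/236063 ≈ 3.6801e+18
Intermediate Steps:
X = 1208406204178901550/236063 (X = (-2013413 + 2029300*(1/1652441))*(-2542450) = (-2013413 + 289900/236063)*(-2542450) = -475292023119/236063*(-2542450) = 1208406204178901550/236063 ≈ 5.1190e+12)
(718600 + f(937, O))*(252655 + X) = (718600 + 307)*(252655 + 1208406204178901550/236063) = 718907*(1208406263821398815/236063) = 868731721905050357895205/236063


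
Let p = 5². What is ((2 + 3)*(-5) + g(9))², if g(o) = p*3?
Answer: 2500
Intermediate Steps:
p = 25
g(o) = 75 (g(o) = 25*3 = 75)
((2 + 3)*(-5) + g(9))² = ((2 + 3)*(-5) + 75)² = (5*(-5) + 75)² = (-25 + 75)² = 50² = 2500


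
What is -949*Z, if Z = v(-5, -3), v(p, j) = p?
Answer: 4745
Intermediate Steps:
Z = -5
-949*Z = -949*(-5) = 4745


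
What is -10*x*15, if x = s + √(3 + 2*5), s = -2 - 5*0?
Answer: 300 - 150*√13 ≈ -240.83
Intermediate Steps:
s = -2 (s = -2 + 0 = -2)
x = -2 + √13 (x = -2 + √(3 + 2*5) = -2 + √(3 + 10) = -2 + √13 ≈ 1.6056)
-10*x*15 = -10*(-2 + √13)*15 = (20 - 10*√13)*15 = 300 - 150*√13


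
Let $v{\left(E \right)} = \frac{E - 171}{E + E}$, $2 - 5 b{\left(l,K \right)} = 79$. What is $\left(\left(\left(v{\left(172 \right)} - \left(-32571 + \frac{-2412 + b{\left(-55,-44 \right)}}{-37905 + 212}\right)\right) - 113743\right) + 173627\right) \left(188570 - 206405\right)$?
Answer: $- \frac{21380722399613679}{12966392} \approx -1.6489 \cdot 10^{9}$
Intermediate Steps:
$b{\left(l,K \right)} = - \frac{77}{5}$ ($b{\left(l,K \right)} = \frac{2}{5} - \frac{79}{5} = - \frac{77}{5}$)
$v{\left(E \right)} = \frac{-171 + E}{2 E}$
$\left(\left(\left(v{\left(172 \right)} - \left(-32571 + \frac{-2412 + b{\left(-55,-44 \right)}}{-37905 + 212}\right)\right) - 113743\right) + 173627\right) \left(188570 - 206405\right) = \left(\left(\left(\frac{-171 + 172}{2 \cdot 172} + \left(32571 - \frac{-2412 - \frac{77}{5}}{-37905 + 212}\right)\right) - 113743\right) + 173627\right) \left(188570 - 206405\right) = \left(\left(\left(\frac{1}{2} \cdot \frac{1}{172} \cdot 1 + \left(32571 - - \frac{12137}{5 \left(-37693\right)}\right)\right) - 113743\right) + 173627\right) \left(-17835\right) = \left(\left(\left(\frac{1}{344} + \left(32571 - \left(- \frac{12137}{5}\right) \left(- \frac{1}{37693}\right)\right)\right) - 113743\right) + 173627\right) \left(-17835\right) = \left(\left(\left(\frac{1}{344} + \left(32571 - \frac{12137}{188465}\right)\right) - 113743\right) + 173627\right) \left(-17835\right) = \left(\left(\left(\frac{1}{344} + \frac{6138481378}{188465}\right) - 113743\right) + 173627\right) \left(-17835\right) = \left(\left(\frac{2111637782497}{64831960} - 113743\right) + 173627\right) \left(-17835\right) = \left(- \frac{5262543843783}{64831960} + 173627\right) \left(-17835\right) = \frac{5994034875137}{64831960} \left(-17835\right) = - \frac{21380722399613679}{12966392}$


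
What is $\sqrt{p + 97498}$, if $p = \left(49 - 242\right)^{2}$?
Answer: $\sqrt{134747} \approx 367.08$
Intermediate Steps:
$p = 37249$ ($p = \left(-193\right)^{2} = 37249$)
$\sqrt{p + 97498} = \sqrt{37249 + 97498} = \sqrt{134747}$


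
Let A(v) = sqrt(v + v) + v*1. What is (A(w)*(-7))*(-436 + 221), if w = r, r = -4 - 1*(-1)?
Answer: -4515 + 1505*I*sqrt(6) ≈ -4515.0 + 3686.5*I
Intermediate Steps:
r = -3 (r = -4 + 1 = -3)
w = -3
A(v) = v + sqrt(2)*sqrt(v) (A(v) = sqrt(2*v) + v = sqrt(2)*sqrt(v) + v = v + sqrt(2)*sqrt(v))
(A(w)*(-7))*(-436 + 221) = ((-3 + sqrt(2)*sqrt(-3))*(-7))*(-436 + 221) = ((-3 + sqrt(2)*(I*sqrt(3)))*(-7))*(-215) = ((-3 + I*sqrt(6))*(-7))*(-215) = (21 - 7*I*sqrt(6))*(-215) = -4515 + 1505*I*sqrt(6)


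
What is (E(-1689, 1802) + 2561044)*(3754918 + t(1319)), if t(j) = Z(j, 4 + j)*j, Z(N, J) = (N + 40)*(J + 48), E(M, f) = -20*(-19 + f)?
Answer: 6215730692389256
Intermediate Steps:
E(M, f) = 380 - 20*f
Z(N, J) = (40 + N)*(48 + J)
t(j) = j*(2080 + 88*j + j*(4 + j)) (t(j) = (1920 + 40*(4 + j) + 48*j + (4 + j)*j)*j = (1920 + (160 + 40*j) + 48*j + j*(4 + j))*j = (2080 + 88*j + j*(4 + j))*j = j*(2080 + 88*j + j*(4 + j)))
(E(-1689, 1802) + 2561044)*(3754918 + t(1319)) = ((380 - 20*1802) + 2561044)*(3754918 + 1319*(2080 + 1319² + 92*1319)) = ((380 - 36040) + 2561044)*(3754918 + 1319*(2080 + 1739761 + 121348)) = (-35660 + 2561044)*(3754918 + 1319*1863189) = 2525384*(3754918 + 2457546291) = 2525384*2461301209 = 6215730692389256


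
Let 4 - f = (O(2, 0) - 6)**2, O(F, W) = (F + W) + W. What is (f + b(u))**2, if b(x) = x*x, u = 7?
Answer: 1369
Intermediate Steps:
O(F, W) = F + 2*W
b(x) = x**2
f = -12 (f = 4 - ((2 + 2*0) - 6)**2 = 4 - ((2 + 0) - 6)**2 = 4 - (2 - 6)**2 = 4 - 1*(-4)**2 = 4 - 1*16 = 4 - 16 = -12)
(f + b(u))**2 = (-12 + 7**2)**2 = (-12 + 49)**2 = 37**2 = 1369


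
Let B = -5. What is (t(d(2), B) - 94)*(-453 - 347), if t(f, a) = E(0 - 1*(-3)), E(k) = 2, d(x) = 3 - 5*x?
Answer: 73600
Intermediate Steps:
t(f, a) = 2
(t(d(2), B) - 94)*(-453 - 347) = (2 - 94)*(-453 - 347) = -92*(-800) = 73600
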